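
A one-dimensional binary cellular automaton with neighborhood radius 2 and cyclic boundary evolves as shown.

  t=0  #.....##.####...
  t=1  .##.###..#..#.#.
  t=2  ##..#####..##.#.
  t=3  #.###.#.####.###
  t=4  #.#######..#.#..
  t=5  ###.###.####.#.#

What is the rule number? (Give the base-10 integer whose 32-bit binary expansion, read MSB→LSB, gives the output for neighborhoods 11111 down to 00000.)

3070183914

  #####|#  b31=1 t=2,i=6
  ####.|.  b30=0 t=0,i=11
  ###.#|#  b29=1 t=3,i=0
  ###..|#  b28=1 t=0,i=12
  ##.##|.  b27=0 t=0,i=8
  ##.#.|#  b26=1 t=2,i=13
  ##..#|#  b25=1 t=1,i=7
  ##...|.  b24=0 t=0,i=13
  #.###|#  b23=1 t=0,i=9
  #.##.|#  b22=1 t=2,i=0
  #.#.#|#  b21=1 t=2,i=14
  #.#..|#  b20=1 t=1,i=14
  #..##|#  b19=1 t=1,i=0
  #..#.|#  b18=1 t=1,i=8
  #...#|#  b17=1 t=0,i=14
  #....|#  b16=1 t=0,i=2
  .####|.  b15=0 t=0,i=10
  .###.|#  b14=1 t=1,i=5
  .##.#|.  b13=0 t=0,i=7
  .##..|.  b12=0 t=2,i=1
  .#.##|#  b11=1 t=2,i=15
  .#.#.|.  b10=0 t=1,i=13
  .#..#|.  b9=0 t=1,i=10
  .#...|#  b8=1 t=0,i=1
  ..###|#  b7=1 t=2,i=4
  ..##.|#  b6=1 t=0,i=6
  ..#.#|#  b5=1 t=1,i=12
  ..#..|.  b4=0 t=0,i=0
  ...##|#  b3=1 t=0,i=5
  ...#.|.  b2=0 t=0,i=15
  ....#|#  b1=1 t=0,i=4
  .....|.  b0=0 t=0,i=3
  bits 10110110111111110100100111101010 = 3070183914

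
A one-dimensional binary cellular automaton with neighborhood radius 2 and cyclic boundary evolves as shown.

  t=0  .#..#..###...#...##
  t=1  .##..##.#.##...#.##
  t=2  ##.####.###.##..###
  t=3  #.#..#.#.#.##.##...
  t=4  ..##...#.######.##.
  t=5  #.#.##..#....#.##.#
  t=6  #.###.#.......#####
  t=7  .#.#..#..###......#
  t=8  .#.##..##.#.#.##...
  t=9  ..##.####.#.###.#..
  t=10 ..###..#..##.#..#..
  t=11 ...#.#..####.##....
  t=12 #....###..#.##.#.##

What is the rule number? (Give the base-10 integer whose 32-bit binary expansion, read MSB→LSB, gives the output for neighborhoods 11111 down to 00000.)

1266313793

  [31] ##### => .  t=2,i=18
  [30] ####. => #  t=2,i=0
  [29] ###.# => .  t=2,i=1
  [28] ###.. => .  t=0,i=9
  [27] ##.## => #  t=1,i=0
  [26] ##.#. => .  t=0,i=0
  [25] ##..# => #  t=1,i=3
  [24] ##... => #  t=0,i=10
  [23] #.### => .  t=2,i=3
  [22] #.##. => #  t=1,i=1
  [21] #.#.# => #  t=1,i=8
  [20] #.#.. => #  t=0,i=1
  [19] #..## => #  t=0,i=6
  [18] #..#. => .  t=0,i=3
  [17] #...# => #  t=0,i=11
  [16] #.... => .  t=5,i=10
  [15] .#### => .  t=2,i=4
  [14] .###. => #  t=0,i=8
  [13] .##.# => #  t=0,i=18
  [12] .##.. => .  t=1,i=2
  [11] .#.## => #  t=1,i=9
  [10] .#.#. => .  t=3,i=1
  [9] .#..# => #  t=0,i=2
  [8] .#... => .  t=0,i=14
  [7] ..### => .  t=0,i=7
  [6] ..##. => #  t=0,i=17
  [5] ..#.# => .  t=1,i=15
  [4] ..#.. => .  t=0,i=4
  [3] ...## => .  t=0,i=16
  [2] ...#. => .  t=0,i=12
  [1] ....# => .  t=5,i=11
  [0] ..... => #  t=6,i=9
  bits 01001011011110100110101001000001 = 1266313793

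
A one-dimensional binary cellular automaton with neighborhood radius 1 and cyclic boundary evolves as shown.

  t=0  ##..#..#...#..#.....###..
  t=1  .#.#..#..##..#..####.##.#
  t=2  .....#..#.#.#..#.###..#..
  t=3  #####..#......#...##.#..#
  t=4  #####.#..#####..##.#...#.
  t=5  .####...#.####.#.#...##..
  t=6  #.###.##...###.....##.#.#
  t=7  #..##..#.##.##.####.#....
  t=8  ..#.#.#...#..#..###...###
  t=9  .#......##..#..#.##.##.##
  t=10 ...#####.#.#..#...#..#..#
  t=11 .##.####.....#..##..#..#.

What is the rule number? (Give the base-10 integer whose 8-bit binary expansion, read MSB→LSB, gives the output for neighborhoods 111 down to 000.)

  ### -> #   bit 7 = 1  t=0,i=21
  ##. -> #   bit 6 = 1  t=0,i=1
  #.# -> .   bit 5 = 0  t=1,i=0
  #.. -> .   bit 4 = 0  t=0,i=2
  .## -> .   bit 3 = 0  t=0,i=0
  .#. -> .   bit 2 = 0  t=0,i=4
  ..# -> #   bit 1 = 1  t=0,i=3
  ... -> #   bit 0 = 1  t=0,i=9
  bits 11000011 = 195

195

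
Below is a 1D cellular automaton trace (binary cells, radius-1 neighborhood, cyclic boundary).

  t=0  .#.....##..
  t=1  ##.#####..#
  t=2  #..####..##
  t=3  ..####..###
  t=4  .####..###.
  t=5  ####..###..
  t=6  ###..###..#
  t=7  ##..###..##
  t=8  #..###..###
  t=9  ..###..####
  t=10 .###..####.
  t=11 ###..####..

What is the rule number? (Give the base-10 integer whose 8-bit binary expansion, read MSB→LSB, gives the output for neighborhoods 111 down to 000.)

143

  nb ###: next=#  (t=1,i=0, bit7=1)
  nb ##.: next=.  (t=0,i=8, bit6=0)
  nb #.#: next=.  (t=1,i=2, bit5=0)
  nb #..: next=.  (t=0,i=2, bit4=0)
  nb .##: next=#  (t=0,i=7, bit3=1)
  nb .#.: next=#  (t=0,i=1, bit2=1)
  nb ..#: next=#  (t=0,i=0, bit1=1)
  nb ...: next=#  (t=0,i=3, bit0=1)
  bits 10001111 = 143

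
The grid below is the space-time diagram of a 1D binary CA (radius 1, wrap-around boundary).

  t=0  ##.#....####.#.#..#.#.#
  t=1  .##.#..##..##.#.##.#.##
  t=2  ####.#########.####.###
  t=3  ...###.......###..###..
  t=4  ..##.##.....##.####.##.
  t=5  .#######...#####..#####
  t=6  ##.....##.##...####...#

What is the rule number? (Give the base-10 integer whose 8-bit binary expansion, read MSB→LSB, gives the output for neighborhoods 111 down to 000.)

  ### -> .   bit 7 = 0  t=0,i=0
  ##. -> #   bit 6 = 1  t=0,i=1
  #.# -> #   bit 5 = 1  t=0,i=2
  #.. -> #   bit 4 = 1  t=0,i=4
  .## -> #   bit 3 = 1  t=0,i=8
  .#. -> .   bit 2 = 0  t=0,i=3
  ..# -> #   bit 1 = 1  t=0,i=7
  ... -> .   bit 0 = 0  t=0,i=5
  bits 01111010 = 122

122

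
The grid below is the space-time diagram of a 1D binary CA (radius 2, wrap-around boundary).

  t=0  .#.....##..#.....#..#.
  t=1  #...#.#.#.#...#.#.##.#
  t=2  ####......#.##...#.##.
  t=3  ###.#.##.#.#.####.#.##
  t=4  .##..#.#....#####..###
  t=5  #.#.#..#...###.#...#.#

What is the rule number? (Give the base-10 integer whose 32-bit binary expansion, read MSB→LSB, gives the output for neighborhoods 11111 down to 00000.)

1771485837

  nb #####: next=.  (t=3,i=0, bit31=0)
  nb ####.: next=#  (t=2,i=2, bit30=1)
  nb ###.#: next=#  (t=3,i=2, bit29=1)
  nb ###..: next=.  (t=2,i=3, bit28=0)
  nb ##.##: next=#  (t=1,i=20, bit27=1)
  nb ##.#.: next=.  (t=3,i=3, bit26=0)
  nb ##..#: next=.  (t=0,i=9, bit25=0)
  nb ##...: next=#  (t=1,i=1, bit24=1)
  nb #.###: next=#  (t=2,i=0, bit23=1)
  nb #.##.: next=.  (t=1,i=18, bit22=0)
  nb #.#.#: next=.  (t=1,i=6, bit21=0)
  nb #.#..: next=#  (t=1,i=10, bit20=1)
  nb #..##: next=.  (t=4,i=18, bit19=0)
  nb #..#.: next=#  (t=0,i=0, bit18=1)
  nb #...#: next=#  (t=1,i=2, bit17=1)
  nb #....: next=.  (t=0,i=3, bit16=0)
  nb .####: next=#  (t=2,i=1, bit15=1)
  nb .###.: next=.  (t=4,i=20, bit14=0)
  nb .##.#: next=#  (t=1,i=19, bit13=1)
  nb .##..: next=#  (t=0,i=8, bit12=1)
  nb .#.##: next=#  (t=1,i=17, bit11=1)
  nb .#.#.: next=.  (t=1,i=5, bit10=0)
  nb .#..#: next=#  (t=0,i=18, bit9=1)
  nb .#...: next=.  (t=0,i=2, bit8=0)
  nb ..###: next=#  (t=4,i=12, bit7=1)
  nb ..##.: next=.  (t=0,i=7, bit6=0)
  nb ..#.#: next=.  (t=1,i=4, bit5=0)
  nb ..#..: next=.  (t=0,i=1, bit4=0)
  nb ...##: next=#  (t=0,i=6, bit3=1)
  nb ...#.: next=#  (t=0,i=16, bit2=1)
  nb ....#: next=.  (t=0,i=5, bit1=0)
  nb .....: next=#  (t=0,i=4, bit0=1)
  bits 01101001100101101011101010001101 = 1771485837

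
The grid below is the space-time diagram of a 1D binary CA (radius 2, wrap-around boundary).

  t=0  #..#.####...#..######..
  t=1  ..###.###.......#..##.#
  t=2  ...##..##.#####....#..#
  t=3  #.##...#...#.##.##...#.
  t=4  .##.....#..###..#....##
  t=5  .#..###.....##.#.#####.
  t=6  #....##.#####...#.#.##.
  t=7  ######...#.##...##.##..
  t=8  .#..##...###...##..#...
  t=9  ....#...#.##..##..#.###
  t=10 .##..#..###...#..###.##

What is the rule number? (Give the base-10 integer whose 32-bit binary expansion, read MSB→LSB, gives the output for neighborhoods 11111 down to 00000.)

  [31] ##### => .  t=0,i=17
  [30] ####. => #  t=0,i=7
  [29] ###.# => #  t=1,i=4
  [28] ###.. => #  t=0,i=8
  [27] ##.## => .  t=1,i=5
  [26] ##.#. => .  t=1,i=21
  [25] ##..# => .  t=0,i=21
  [24] ##... => .  t=0,i=9
  [23] #.### => .  t=0,i=5
  [22] #.##. => #  t=3,i=2
  [21] #.#.# => .  t=3,i=0
  [20] #.#.. => #  t=1,i=22
  [19] #..## => .  t=0,i=14
  [18] #..#. => #  t=0,i=2
  [17] #...# => .  t=0,i=10
  [16] #.... => #  t=1,i=10
  [15] .#### => #  t=0,i=6
  [14] .###. => #  t=1,i=3
  [13] .##.# => .  t=1,i=20
  [12] .##.. => .  t=2,i=4
  [11] .#.## => #  t=0,i=4
  [10] .#.#. => #  t=3,i=22
  [9] .#..# => .  t=0,i=1
  [8] .#... => #  t=2,i=0
  [7] ..### => .  t=0,i=15
  [6] ..##. => #  t=1,i=19
  [5] ..#.# => #  t=0,i=3
  [4] ..#.. => .  t=0,i=0
  [3] ...## => #  t=2,i=2
  [2] ...#. => .  t=0,i=11
  [1] ....# => #  t=1,i=14
  [0] ..... => #  t=1,i=11
  bits 01110000010101011100110101101011 = 1884671339

1884671339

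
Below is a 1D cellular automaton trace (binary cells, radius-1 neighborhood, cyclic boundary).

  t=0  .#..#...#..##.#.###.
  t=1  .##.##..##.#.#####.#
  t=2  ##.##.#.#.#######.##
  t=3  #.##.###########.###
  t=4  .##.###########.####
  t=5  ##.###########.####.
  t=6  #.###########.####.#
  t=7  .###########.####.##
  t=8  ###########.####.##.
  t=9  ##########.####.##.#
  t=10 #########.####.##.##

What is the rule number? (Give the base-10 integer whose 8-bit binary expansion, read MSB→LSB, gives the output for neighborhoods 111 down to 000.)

188

  [7] ### => #  t=0,i=17
  [6] ##. => .  t=0,i=12
  [5] #.# => #  t=0,i=13
  [4] #.. => #  t=0,i=2
  [3] .## => #  t=0,i=11
  [2] .#. => #  t=0,i=1
  [1] ..# => .  t=0,i=0
  [0] ... => .  t=0,i=6
  bits 10111100 = 188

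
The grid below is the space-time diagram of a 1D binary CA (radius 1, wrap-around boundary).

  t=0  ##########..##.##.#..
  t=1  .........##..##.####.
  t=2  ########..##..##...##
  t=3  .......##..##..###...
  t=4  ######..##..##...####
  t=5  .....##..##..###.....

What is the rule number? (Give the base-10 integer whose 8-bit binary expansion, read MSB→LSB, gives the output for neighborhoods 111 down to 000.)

117

  ### -> .   bit 7 = 0  t=0,i=1
  ##. -> #   bit 6 = 1  t=0,i=9
  #.# -> #   bit 5 = 1  t=0,i=14
  #.. -> #   bit 4 = 1  t=0,i=10
  .## -> .   bit 3 = 0  t=0,i=0
  .#. -> #   bit 2 = 1  t=0,i=18
  ..# -> .   bit 1 = 0  t=0,i=11
  ... -> #   bit 0 = 1  t=1,i=0
  bits 01110101 = 117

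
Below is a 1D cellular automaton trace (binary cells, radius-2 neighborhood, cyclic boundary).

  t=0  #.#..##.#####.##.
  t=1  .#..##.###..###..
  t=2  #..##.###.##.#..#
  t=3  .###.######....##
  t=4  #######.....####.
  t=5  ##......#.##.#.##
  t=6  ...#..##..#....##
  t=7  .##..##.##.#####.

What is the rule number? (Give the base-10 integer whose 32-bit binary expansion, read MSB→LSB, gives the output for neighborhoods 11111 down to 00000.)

718259534

  [31] ##### => .  t=0,i=10
  [30] ####. => .  t=0,i=11
  [29] ###.# => #  t=0,i=12
  [28] ###.. => .  t=1,i=9
  [27] ##.## => #  t=0,i=7
  [26] ##.#. => .  t=0,i=16
  [25] ##..# => #  t=1,i=10
  [24] ##... => .  t=1,i=15
  [23] #.### => #  t=0,i=8
  [22] #.##. => #  t=0,i=14
  [21] #.#.# => .  t=0,i=0
  [20] #.#.. => .  t=0,i=2
  [19] #..## => #  t=0,i=4
  [18] #..#. => #  t=6,i=9
  [17] #...# => #  t=1,i=16
  [16] #.... => #  t=3,i=12
  [15] .#### => #  t=0,i=9
  [14] .###. => #  t=1,i=8
  [13] .##.# => .  t=0,i=6
  [12] .##.. => .  t=2,i=0
  [11] .#.## => .  t=5,i=9
  [10] .#.#. => #  t=0,i=1
  [9] .#..# => .  t=0,i=3
  [8] .#... => #  t=6,i=11
  [7] ..### => .  t=1,i=12
  [6] ..##. => #  t=0,i=5
  [5] ..#.# => .  t=5,i=8
  [4] ..#.. => .  t=1,i=1
  [3] ...## => #  t=3,i=14
  [2] ...#. => #  t=1,i=0
  [1] ....# => #  t=3,i=13
  [0] ..... => .  t=4,i=9
  bits 00101010110011111100010101001110 = 718259534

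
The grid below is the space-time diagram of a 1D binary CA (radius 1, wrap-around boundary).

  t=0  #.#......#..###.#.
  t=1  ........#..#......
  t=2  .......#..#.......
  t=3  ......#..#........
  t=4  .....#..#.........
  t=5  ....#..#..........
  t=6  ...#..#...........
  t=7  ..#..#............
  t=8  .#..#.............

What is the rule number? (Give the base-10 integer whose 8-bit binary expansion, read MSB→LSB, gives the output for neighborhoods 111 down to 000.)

  nb ###: next=.  (t=0,i=13, bit7=0)
  nb ##.: next=.  (t=0,i=14, bit6=0)
  nb #.#: next=.  (t=0,i=1, bit5=0)
  nb #..: next=.  (t=0,i=3, bit4=0)
  nb .##: next=.  (t=0,i=12, bit3=0)
  nb .#.: next=.  (t=0,i=0, bit2=0)
  nb ..#: next=#  (t=0,i=8, bit1=1)
  nb ...: next=.  (t=0,i=4, bit0=0)
  bits 00000010 = 2

2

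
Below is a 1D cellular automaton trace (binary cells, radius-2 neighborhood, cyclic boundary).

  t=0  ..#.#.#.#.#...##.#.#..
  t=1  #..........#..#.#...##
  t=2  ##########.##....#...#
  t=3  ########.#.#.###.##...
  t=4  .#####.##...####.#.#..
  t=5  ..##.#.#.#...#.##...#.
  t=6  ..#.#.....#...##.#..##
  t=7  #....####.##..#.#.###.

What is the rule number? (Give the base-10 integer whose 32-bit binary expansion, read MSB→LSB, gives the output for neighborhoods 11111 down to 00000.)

  [31] ##### => #  t=2,i=1
  [30] ####. => .  t=2,i=8
  [29] ###.# => #  t=2,i=9
  [28] ###.. => #  t=1,i=0
  [27] ##.## => .  t=2,i=10
  [26] ##.#. => #  t=0,i=16
  [25] ##..# => #  t=6,i=0
  [24] ##... => #  t=1,i=1
  [23] #.### => #  t=3,i=13
  [22] #.##. => #  t=2,i=11
  [21] #.#.# => .  t=0,i=4
  [20] #.#.. => .  t=0,i=10
  [19] #..## => #  t=6,i=19
  [18] #..#. => .  t=1,i=13
  [17] #...# => .  t=0,i=12
  [16] #.... => #  t=0,i=21
  [15] .#### => #  t=2,i=0
  [14] .###. => #  t=1,i=21
  [13] .##.# => .  t=0,i=15
  [12] .##.. => .  t=2,i=12
  [11] .#.## => #  t=3,i=12
  [10] .#.#. => .  t=0,i=3
  [9] .#..# => #  t=1,i=12
  [8] .#... => #  t=0,i=11
  [7] ..### => .  t=1,i=20
  [6] ..##. => #  t=0,i=14
  [5] ..#.# => .  t=0,i=2
  [4] ..#.. => #  t=1,i=11
  [3] ...## => .  t=0,i=13
  [2] ...#. => .  t=0,i=1
  [1] ....# => #  t=0,i=0
  [0] ..... => #  t=1,i=3
  bits 10110111110010011100101101010011 = 3083455315

3083455315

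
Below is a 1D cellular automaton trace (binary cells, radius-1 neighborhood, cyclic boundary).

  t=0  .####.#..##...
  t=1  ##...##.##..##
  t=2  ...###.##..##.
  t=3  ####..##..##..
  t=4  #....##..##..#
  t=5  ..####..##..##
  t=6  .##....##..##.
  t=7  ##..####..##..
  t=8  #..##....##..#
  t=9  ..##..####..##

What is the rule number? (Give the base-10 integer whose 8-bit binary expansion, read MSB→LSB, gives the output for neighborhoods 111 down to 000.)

47

  ### -> .   bit 7 = 0  t=0,i=2
  ##. -> .   bit 6 = 0  t=0,i=4
  #.# -> #   bit 5 = 1  t=0,i=5
  #.. -> .   bit 4 = 0  t=0,i=7
  .## -> #   bit 3 = 1  t=0,i=1
  .#. -> #   bit 2 = 1  t=0,i=6
  ..# -> #   bit 1 = 1  t=0,i=0
  ... -> #   bit 0 = 1  t=0,i=12
  bits 00101111 = 47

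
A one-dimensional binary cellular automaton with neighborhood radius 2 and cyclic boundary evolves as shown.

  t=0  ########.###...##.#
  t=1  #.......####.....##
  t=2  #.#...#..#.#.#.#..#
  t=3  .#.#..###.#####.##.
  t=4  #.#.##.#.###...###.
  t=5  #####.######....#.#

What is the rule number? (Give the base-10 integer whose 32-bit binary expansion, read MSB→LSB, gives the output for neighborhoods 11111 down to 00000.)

485351186

  nb #####: next=.  (t=0,i=1, bit31=0)
  nb ####.: next=.  (t=0,i=6, bit30=0)
  nb ###.#: next=.  (t=0,i=7, bit29=0)
  nb ###..: next=#  (t=0,i=11, bit28=1)
  nb ##.##: next=#  (t=0,i=8, bit27=1)
  nb ##.#.: next=#  (t=2,i=1, bit26=1)
  nb ##..#: next=.  (t=3,i=18, bit25=0)
  nb ##...: next=.  (t=0,i=12, bit24=0)
  nb #.###: next=#  (t=0,i=9, bit23=1)
  nb #.##.: next=#  (t=3,i=16, bit22=1)
  nb #.#.#: next=#  (t=2,i=11, bit21=1)
  nb #.#..: next=.  (t=2,i=2, bit20=0)
  nb #..##: next=#  (t=2,i=17, bit19=1)
  nb #..#.: next=#  (t=2,i=8, bit18=1)
  nb #...#: next=.  (t=0,i=13, bit17=0)
  nb #....: next=#  (t=1,i=2, bit16=1)
  nb .####: next=#  (t=0,i=0, bit15=1)
  nb .###.: next=#  (t=0,i=10, bit14=1)
  nb .##.#: next=.  (t=0,i=16, bit13=0)
  nb .##..: next=#  (t=3,i=17, bit12=1)
  nb .#.##: next=#  (t=4,i=3, bit11=1)
  nb .#.#.: next=#  (t=2,i=10, bit10=1)
  nb .#..#: next=#  (t=2,i=7, bit9=1)
  nb .#...: next=#  (t=2,i=3, bit8=1)
  nb ..###: next=.  (t=1,i=8, bit7=0)
  nb ..##.: next=.  (t=0,i=15, bit6=0)
  nb ..#.#: next=.  (t=2,i=9, bit5=0)
  nb ..#..: next=#  (t=2,i=6, bit4=1)
  nb ...##: next=.  (t=0,i=14, bit3=0)
  nb ...#.: next=.  (t=2,i=5, bit2=0)
  nb ....#: next=#  (t=1,i=6, bit1=1)
  nb .....: next=.  (t=1,i=3, bit0=0)
  bits 00011100111011011101111100010010 = 485351186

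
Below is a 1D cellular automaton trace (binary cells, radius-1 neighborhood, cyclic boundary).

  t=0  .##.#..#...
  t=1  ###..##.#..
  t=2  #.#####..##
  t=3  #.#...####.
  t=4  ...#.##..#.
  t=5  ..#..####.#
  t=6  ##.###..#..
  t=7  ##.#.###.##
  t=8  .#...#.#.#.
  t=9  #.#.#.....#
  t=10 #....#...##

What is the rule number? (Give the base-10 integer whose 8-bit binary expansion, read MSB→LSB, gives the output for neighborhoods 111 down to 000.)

  [7] ### => .  t=1,i=1
  [6] ##. => #  t=0,i=2
  [5] #.# => .  t=0,i=3
  [4] #.. => #  t=0,i=5
  [3] .## => #  t=0,i=1
  [2] .#. => .  t=0,i=4
  [1] ..# => #  t=0,i=0
  [0] ... => .  t=0,i=9
  bits 01011010 = 90

90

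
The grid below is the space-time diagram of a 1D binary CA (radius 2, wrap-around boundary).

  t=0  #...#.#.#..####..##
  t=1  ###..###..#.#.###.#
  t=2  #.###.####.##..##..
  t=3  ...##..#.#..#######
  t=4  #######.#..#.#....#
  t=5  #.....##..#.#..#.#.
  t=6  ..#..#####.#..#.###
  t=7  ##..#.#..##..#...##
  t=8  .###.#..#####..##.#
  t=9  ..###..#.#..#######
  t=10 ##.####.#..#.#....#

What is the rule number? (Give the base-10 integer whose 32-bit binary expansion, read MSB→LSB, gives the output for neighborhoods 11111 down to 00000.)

  #####|.  b31=0 t=3,i=14
  ####.|.  b30=0 t=0,i=13
  ###.#|#  b29=1 t=1,i=16
  ###..|#  b28=1 t=0,i=0
  ##.##|.  b27=0 t=1,i=17
  ##.#.|#  b26=1 t=4,i=7
  ##..#|#  b25=1 t=0,i=15
  ##...|#  b24=1 t=0,i=1
  #.###|.  b23=0 t=1,i=14
  #.##.|.  b22=0 t=2,i=11
  #.#.#|#  b21=1 t=0,i=6
  #.#..|.  b20=0 t=0,i=8
  #..##|#  b19=1 t=0,i=10
  #..#.|#  b18=1 t=1,i=9
  #...#|#  b17=1 t=0,i=2
  #....|#  b16=1 t=4,i=15
  .####|#  b15=1 t=0,i=12
  .###.|#  b14=1 t=0,i=18
  .##.#|#  b13=1 t=8,i=16
  .##..|#  b12=1 t=2,i=12
  .#.##|.  b11=0 t=1,i=13
  .#.#.|#  b10=1 t=0,i=5
  .#..#|.  b9=0 t=0,i=9
  .#...|.  b8=0 t=4,i=14
  ..###|.  b7=0 t=0,i=11
  ..##.|#  b6=1 t=2,i=15
  ..#.#|.  b5=0 t=0,i=4
  ..#..|.  b4=0 t=6,i=2
  ...##|#  b3=1 t=3,i=2
  ...#.|.  b2=0 t=0,i=3
  ....#|.  b1=0 t=4,i=16
  .....|.  b0=0 t=5,i=3
  bits 00110111001011111111010001001000 = 925889608

925889608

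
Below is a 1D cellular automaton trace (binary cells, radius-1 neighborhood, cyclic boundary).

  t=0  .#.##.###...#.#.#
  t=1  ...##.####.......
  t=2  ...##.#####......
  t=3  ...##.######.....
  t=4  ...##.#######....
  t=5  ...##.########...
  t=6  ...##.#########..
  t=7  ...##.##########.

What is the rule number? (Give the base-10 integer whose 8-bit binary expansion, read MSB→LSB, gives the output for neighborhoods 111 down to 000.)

  ### -> #   bit 7 = 1  t=0,i=7
  ##. -> #   bit 6 = 1  t=0,i=4
  #.# -> .   bit 5 = 0  t=0,i=0
  #.. -> #   bit 4 = 1  t=0,i=9
  .## -> #   bit 3 = 1  t=0,i=3
  .#. -> .   bit 2 = 0  t=0,i=1
  ..# -> .   bit 1 = 0  t=0,i=11
  ... -> .   bit 0 = 0  t=0,i=10
  bits 11011000 = 216

216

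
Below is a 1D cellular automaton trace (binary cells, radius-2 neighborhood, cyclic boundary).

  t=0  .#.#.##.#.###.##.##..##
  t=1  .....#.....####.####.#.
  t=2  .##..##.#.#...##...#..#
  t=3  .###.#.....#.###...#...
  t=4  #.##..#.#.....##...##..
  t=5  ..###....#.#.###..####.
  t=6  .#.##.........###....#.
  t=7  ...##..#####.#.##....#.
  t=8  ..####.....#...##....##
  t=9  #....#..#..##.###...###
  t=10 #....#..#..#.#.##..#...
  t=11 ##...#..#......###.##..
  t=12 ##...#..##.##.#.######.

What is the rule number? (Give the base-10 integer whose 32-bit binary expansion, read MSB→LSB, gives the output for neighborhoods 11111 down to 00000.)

  nb #####: next=.  (t=7,i=9, bit31=0)
  nb ####.: next=.  (t=1,i=13, bit30=0)
  nb ###.#: next=#  (t=0,i=12, bit29=1)
  nb ###..: next=#  (t=3,i=15, bit28=1)
  nb ##.##: next=#  (t=0,i=13, bit27=1)
  nb ##.#.: next=.  (t=0,i=0, bit26=0)
  nb ##..#: next=#  (t=0,i=19, bit25=1)
  nb ##...: next=.  (t=2,i=16, bit24=0)
  nb #.###: next=.  (t=0,i=10, bit23=0)
  nb #.##.: next=#  (t=0,i=5, bit22=1)
  nb #.#.#: next=.  (t=0,i=1, bit21=0)
  nb #.#..: next=.  (t=1,i=21, bit20=0)
  nb #..##: next=.  (t=0,i=20, bit19=0)
  nb #..#.: next=.  (t=2,i=21, bit18=0)
  nb #...#: next=.  (t=2,i=12, bit17=0)
  nb #....: next=.  (t=1,i=0, bit16=0)
  nb .####: next=.  (t=1,i=12, bit15=0)
  nb .###.: next=#  (t=0,i=11, bit14=1)
  nb .##.#: next=.  (t=0,i=6, bit13=0)
  nb .##..: next=#  (t=0,i=18, bit12=1)
  nb .#.##: next=.  (t=0,i=4, bit11=0)
  nb .#.#.: next=.  (t=0,i=2, bit10=0)
  nb .#..#: next=.  (t=2,i=20, bit9=0)
  nb .#...: next=#  (t=1,i=6, bit8=1)
  nb ..###: next=.  (t=1,i=11, bit7=0)
  nb ..##.: next=#  (t=0,i=21, bit6=1)
  nb ..#.#: next=.  (t=2,i=22, bit5=0)
  nb ..#..: next=#  (t=1,i=5, bit4=1)
  nb ...##: next=#  (t=1,i=10, bit3=1)
  nb ...#.: next=.  (t=1,i=4, bit2=0)
  nb ....#: next=.  (t=1,i=3, bit1=0)
  nb .....: next=#  (t=1,i=1, bit0=1)
  bits 00111010010000000101000101011001 = 977293657

977293657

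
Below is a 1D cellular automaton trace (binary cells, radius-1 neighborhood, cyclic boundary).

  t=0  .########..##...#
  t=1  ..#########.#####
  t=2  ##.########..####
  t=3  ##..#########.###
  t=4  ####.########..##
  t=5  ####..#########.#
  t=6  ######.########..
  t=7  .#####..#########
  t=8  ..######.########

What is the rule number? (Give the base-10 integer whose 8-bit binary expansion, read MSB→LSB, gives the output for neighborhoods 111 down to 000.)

  nb ###: next=#  (t=0,i=2, bit7=1)
  nb ##.: next=#  (t=0,i=8, bit6=1)
  nb #.#: next=.  (t=0,i=0, bit5=0)
  nb #..: next=#  (t=0,i=9, bit4=1)
  nb .##: next=.  (t=0,i=1, bit3=0)
  nb .#.: next=#  (t=0,i=16, bit2=1)
  nb ..#: next=#  (t=0,i=10, bit1=1)
  nb ...: next=#  (t=0,i=14, bit0=1)
  bits 11010111 = 215

215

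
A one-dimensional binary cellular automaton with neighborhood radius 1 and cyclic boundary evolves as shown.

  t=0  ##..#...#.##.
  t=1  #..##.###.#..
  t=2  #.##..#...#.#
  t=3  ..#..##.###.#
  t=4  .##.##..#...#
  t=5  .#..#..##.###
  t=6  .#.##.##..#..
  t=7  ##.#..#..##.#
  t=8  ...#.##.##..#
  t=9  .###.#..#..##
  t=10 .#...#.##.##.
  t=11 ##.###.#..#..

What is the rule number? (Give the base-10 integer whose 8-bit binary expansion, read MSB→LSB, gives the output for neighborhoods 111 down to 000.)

15

  [7] ### => .  t=1,i=7
  [6] ##. => .  t=0,i=1
  [5] #.# => .  t=0,i=9
  [4] #.. => .  t=0,i=2
  [3] .## => #  t=0,i=0
  [2] .#. => #  t=0,i=4
  [1] ..# => #  t=0,i=3
  [0] ... => #  t=0,i=6
  bits 00001111 = 15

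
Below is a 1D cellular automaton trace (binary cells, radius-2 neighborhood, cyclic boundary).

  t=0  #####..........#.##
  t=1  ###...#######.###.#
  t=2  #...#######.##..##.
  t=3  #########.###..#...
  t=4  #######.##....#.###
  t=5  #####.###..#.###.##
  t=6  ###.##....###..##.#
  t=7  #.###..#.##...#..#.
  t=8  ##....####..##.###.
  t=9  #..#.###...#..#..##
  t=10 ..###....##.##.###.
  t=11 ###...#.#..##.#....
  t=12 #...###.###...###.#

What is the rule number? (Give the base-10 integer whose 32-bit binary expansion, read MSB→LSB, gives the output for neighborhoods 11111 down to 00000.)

  #####|#  b31=1 t=0,i=0
  ####.|.  b30=0 t=0,i=3
  ###.#|#  b29=1 t=1,i=12
  ###..|.  b28=0 t=0,i=4
  ##.##|#  b27=1 t=1,i=13
  ##.#.|.  b26=0 t=2,i=18
  ##..#|.  b25=0 t=2,i=14
  ##...|.  b24=0 t=0,i=5
  #.###|.  b23=0 t=0,i=17
  #.##.|#  b22=1 t=2,i=12
  #.#.#|#  b21=1 t=7,i=0
  #.#..|#  b20=1 t=2,i=0
  #..##|#  b19=1 t=2,i=15
  #..#.|#  b18=1 t=3,i=14
  #...#|#  b17=1 t=1,i=4
  #....|#  b16=1 t=0,i=6
  .####|#  b15=1 t=0,i=18
  .###.|.  b14=0 t=1,i=15
  .##.#|.  b13=0 t=2,i=17
  .##..|.  b12=0 t=2,i=13
  .#.##|#  b11=1 t=0,i=16
  .#.#.|.  b10=0 t=7,i=18
  .#..#|#  b9=1 t=7,i=15
  .#...|#  b8=1 t=2,i=1
  ..###|#  b7=1 t=1,i=6
  ..##.|.  b6=0 t=2,i=16
  ..#.#|#  b5=1 t=0,i=15
  ..#..|.  b4=0 t=3,i=15
  ...##|#  b3=1 t=1,i=5
  ...#.|#  b2=1 t=0,i=14
  ....#|.  b1=0 t=0,i=13
  .....|#  b0=1 t=0,i=7
  bits 10101000011111111000101110101101 = 2826931117

2826931117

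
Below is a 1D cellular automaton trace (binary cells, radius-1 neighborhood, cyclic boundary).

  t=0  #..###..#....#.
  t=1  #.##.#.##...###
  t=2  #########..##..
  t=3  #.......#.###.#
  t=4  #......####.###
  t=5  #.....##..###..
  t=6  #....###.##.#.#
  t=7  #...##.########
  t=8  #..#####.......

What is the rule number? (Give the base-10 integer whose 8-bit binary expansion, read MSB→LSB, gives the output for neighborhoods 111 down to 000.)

110

  [7] ### => .  t=0,i=4
  [6] ##. => #  t=0,i=5
  [5] #.# => #  t=0,i=14
  [4] #.. => .  t=0,i=1
  [3] .## => #  t=0,i=3
  [2] .#. => #  t=0,i=0
  [1] ..# => #  t=0,i=2
  [0] ... => .  t=0,i=10
  bits 01101110 = 110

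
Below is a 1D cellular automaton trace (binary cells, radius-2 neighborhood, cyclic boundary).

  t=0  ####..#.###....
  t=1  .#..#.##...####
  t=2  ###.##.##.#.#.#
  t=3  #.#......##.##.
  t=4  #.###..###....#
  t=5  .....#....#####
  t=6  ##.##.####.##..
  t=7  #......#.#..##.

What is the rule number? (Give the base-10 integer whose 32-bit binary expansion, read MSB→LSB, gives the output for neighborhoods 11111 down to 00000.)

2805046126

  #####|#  b31=1 t=5,i=12
  ####.|.  b30=0 t=0,i=2
  ###.#|#  b29=1 t=1,i=14
  ###..|.  b28=0 t=0,i=3
  ##.##|.  b27=0 t=2,i=3
  ##.#.|#  b26=1 t=1,i=0
  ##..#|#  b25=1 t=0,i=4
  ##...|#  b24=1 t=0,i=11
  #.###|.  b23=0 t=0,i=8
  #.##.|.  b22=0 t=1,i=6
  #.#.#|#  b21=1 t=2,i=10
  #.#..|#  b20=1 t=1,i=1
  #..##|.  b19=0 t=4,i=6
  #..#.|.  b18=0 t=0,i=5
  #...#|.  b17=0 t=1,i=9
  #....|#  b16=1 t=0,i=12
  .####|#  b15=1 t=0,i=1
  .###.|.  b14=0 t=0,i=9
  .##.#|.  b13=0 t=2,i=5
  .##..|#  b12=1 t=1,i=7
  .#.##|#  b11=1 t=0,i=7
  .#.#.|.  b10=0 t=2,i=11
  .#..#|#  b9=1 t=1,i=2
  .#...|#  b8=1 t=3,i=3
  ..###|.  b7=0 t=0,i=0
  ..##.|#  b6=1 t=3,i=9
  ..#.#|#  b5=1 t=0,i=6
  ..#..|.  b4=0 t=5,i=5
  ...##|#  b3=1 t=0,i=14
  ...#.|#  b2=1 t=5,i=4
  ....#|#  b1=1 t=0,i=13
  .....|.  b0=0 t=3,i=5
  bits 10100111001100011001101101101110 = 2805046126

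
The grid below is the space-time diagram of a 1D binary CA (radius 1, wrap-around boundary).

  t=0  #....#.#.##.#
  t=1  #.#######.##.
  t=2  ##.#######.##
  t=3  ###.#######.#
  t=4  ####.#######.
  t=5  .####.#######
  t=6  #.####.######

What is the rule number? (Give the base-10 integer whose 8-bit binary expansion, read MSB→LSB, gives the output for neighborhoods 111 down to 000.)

231

  ###|#  b7=1 t=1,i=3
  ##.|#  b6=1 t=0,i=0
  #.#|#  b5=1 t=0,i=6
  #..|.  b4=0 t=0,i=1
  .##|.  b3=0 t=0,i=9
  .#.|#  b2=1 t=0,i=5
  ..#|#  b1=1 t=0,i=4
  ...|#  b0=1 t=0,i=2
  bits 11100111 = 231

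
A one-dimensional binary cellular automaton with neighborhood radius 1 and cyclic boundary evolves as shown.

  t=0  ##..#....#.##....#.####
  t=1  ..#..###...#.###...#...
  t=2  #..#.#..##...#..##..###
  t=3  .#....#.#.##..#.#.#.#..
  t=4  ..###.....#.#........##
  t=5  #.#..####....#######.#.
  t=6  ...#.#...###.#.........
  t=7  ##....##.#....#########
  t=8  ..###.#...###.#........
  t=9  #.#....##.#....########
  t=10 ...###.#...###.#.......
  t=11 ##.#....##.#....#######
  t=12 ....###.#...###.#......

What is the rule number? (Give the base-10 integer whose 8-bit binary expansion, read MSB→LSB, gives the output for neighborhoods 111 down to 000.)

25

  [7] ### => .  t=0,i=0
  [6] ##. => .  t=0,i=1
  [5] #.# => .  t=0,i=10
  [4] #.. => #  t=0,i=2
  [3] .## => #  t=0,i=11
  [2] .#. => .  t=0,i=4
  [1] ..# => .  t=0,i=3
  [0] ... => #  t=0,i=6
  bits 00011001 = 25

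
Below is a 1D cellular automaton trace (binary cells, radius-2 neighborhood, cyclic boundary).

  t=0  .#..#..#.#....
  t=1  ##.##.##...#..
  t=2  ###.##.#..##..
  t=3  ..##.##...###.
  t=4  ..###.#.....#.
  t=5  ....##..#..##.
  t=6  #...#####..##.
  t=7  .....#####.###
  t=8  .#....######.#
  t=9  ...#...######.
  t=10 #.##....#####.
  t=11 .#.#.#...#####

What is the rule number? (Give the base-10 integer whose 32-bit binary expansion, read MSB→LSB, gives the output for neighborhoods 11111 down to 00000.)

4270176372

  ##### -> #   bit 31 = 1  t=6,i=6
  ####. -> #   bit 30 = 1  t=6,i=7
  ###.# -> #   bit 29 = 1  t=2,i=2
  ###.. -> #   bit 28 = 1  t=3,i=12
  ##.## -> #   bit 27 = 1  t=1,i=2
  ##.#. -> #   bit 26 = 1  t=2,i=6
  ##..# -> #   bit 25 = 1  t=2,i=12
  ##... -> .   bit 24 = 0  t=1,i=8
  #.### -> #   bit 23 = 1  t=7,i=11
  #.##. -> .   bit 22 = 0  t=1,i=3
  #.#.# -> .   bit 21 = 0  t=8,i=13
  #.#.. -> .   bit 20 = 0  t=0,i=9
  #..## -> .   bit 19 = 0  t=1,i=13
  #..#. -> #   bit 18 = 1  t=0,i=3
  #...# -> .   bit 17 = 0  t=1,i=9
  #.... -> #   bit 16 = 1  t=0,i=11
  .#### -> #   bit 15 = 1  t=6,i=5
  .###. -> .   bit 14 = 0  t=2,i=1
  .##.# -> #   bit 13 = 1  t=1,i=1
  .##.. -> #   bit 12 = 1  t=1,i=7
  .#.## -> #   bit 11 = 1  t=10,i=1
  .#.#. -> .   bit 10 = 0  t=0,i=8
  .#..# -> .   bit 9 = 0  t=0,i=2
  .#... -> .   bit 8 = 0  t=0,i=10
  ..### -> .   bit 7 = 0  t=2,i=0
  ..##. -> #   bit 6 = 1  t=1,i=0
  ..#.# -> #   bit 5 = 1  t=0,i=7
  ..#.. -> #   bit 4 = 1  t=0,i=1
  ...## -> .   bit 3 = 0  t=3,i=1
  ...#. -> #   bit 2 = 1  t=0,i=0
  ....# -> .   bit 1 = 0  t=0,i=13
  ..... -> .   bit 0 = 0  t=0,i=12
  bits 11111110100001011011100001110100 = 4270176372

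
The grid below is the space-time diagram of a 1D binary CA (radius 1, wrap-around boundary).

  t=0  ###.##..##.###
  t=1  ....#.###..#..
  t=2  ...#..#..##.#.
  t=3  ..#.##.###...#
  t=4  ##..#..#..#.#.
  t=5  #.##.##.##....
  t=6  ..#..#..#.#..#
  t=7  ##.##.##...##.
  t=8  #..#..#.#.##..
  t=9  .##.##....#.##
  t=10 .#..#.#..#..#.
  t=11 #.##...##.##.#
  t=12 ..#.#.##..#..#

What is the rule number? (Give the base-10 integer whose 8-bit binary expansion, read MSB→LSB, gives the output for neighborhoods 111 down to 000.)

  [7] ### => .  t=0,i=0
  [6] ##. => .  t=0,i=2
  [5] #.# => .  t=0,i=3
  [4] #.. => #  t=0,i=6
  [3] .## => #  t=0,i=4
  [2] .#. => .  t=1,i=4
  [1] ..# => #  t=0,i=7
  [0] ... => .  t=1,i=0
  bits 00011010 = 26

26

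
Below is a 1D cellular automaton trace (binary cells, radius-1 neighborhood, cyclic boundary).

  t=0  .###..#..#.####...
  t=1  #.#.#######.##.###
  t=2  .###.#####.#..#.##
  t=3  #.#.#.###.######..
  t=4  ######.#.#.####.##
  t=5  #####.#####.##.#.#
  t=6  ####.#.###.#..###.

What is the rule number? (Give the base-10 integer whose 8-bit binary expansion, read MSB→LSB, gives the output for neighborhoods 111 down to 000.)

  ### -> #   bit 7 = 1  t=0,i=2
  ##. -> .   bit 6 = 0  t=0,i=3
  #.# -> #   bit 5 = 1  t=0,i=10
  #.. -> #   bit 4 = 1  t=0,i=4
  .## -> .   bit 3 = 0  t=0,i=1
  .#. -> #   bit 2 = 1  t=0,i=6
  ..# -> #   bit 1 = 1  t=0,i=0
  ... -> #   bit 0 = 1  t=0,i=16
  bits 10110111 = 183

183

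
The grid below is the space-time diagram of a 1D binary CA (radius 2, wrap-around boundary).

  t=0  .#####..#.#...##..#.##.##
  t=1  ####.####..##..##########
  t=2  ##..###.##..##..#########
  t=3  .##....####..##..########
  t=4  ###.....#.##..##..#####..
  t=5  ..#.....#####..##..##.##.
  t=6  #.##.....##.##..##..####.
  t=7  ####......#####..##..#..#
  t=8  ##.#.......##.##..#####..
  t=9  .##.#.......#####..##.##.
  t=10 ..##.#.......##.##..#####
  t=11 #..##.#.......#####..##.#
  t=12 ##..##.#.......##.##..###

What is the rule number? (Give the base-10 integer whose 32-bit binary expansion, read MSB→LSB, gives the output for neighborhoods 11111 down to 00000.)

  #####|#  b31=1 t=0,i=3
  ####.|.  b30=0 t=0,i=4
  ###.#|.  b29=0 t=1,i=3
  ###..|#  b28=1 t=0,i=5
  ##.##|#  b27=1 t=0,i=0
  ##.#.|#  b26=1 t=6,i=24
  ##..#|#  b25=1 t=0,i=6
  ##...|.  b24=0 t=3,i=3
  #.###|#  b23=1 t=0,i=1
  #.##.|#  b22=1 t=0,i=20
  #.#.#|#  b21=1 t=6,i=0
  #.#..|.  b20=0 t=0,i=10
  #..##|.  b19=0 t=1,i=10
  #..#.|#  b18=1 t=0,i=7
  #...#|#  b17=1 t=0,i=12
  #....|.  b16=0 t=3,i=4
  .####|#  b15=1 t=0,i=2
  .###.|.  b14=0 t=2,i=5
  .##.#|#  b13=1 t=0,i=21
  .##..|#  b12=1 t=0,i=15
  .#.##|#  b11=1 t=0,i=19
  .#.#.|.  b10=0 t=0,i=9
  .#..#|#  b9=1 t=7,i=22
  .#...|#  b8=1 t=0,i=11
  ..###|.  b7=0 t=1,i=15
  ..##.|.  b6=0 t=0,i=14
  ..#.#|#  b5=1 t=0,i=8
  ..#..|#  b4=1 t=5,i=2
  ...##|.  b3=0 t=0,i=13
  ...#.|.  b2=0 t=4,i=7
  ....#|.  b1=0 t=3,i=5
  .....|.  b0=0 t=4,i=5
  bits 10011110111001101011101100110000 = 2665921328

2665921328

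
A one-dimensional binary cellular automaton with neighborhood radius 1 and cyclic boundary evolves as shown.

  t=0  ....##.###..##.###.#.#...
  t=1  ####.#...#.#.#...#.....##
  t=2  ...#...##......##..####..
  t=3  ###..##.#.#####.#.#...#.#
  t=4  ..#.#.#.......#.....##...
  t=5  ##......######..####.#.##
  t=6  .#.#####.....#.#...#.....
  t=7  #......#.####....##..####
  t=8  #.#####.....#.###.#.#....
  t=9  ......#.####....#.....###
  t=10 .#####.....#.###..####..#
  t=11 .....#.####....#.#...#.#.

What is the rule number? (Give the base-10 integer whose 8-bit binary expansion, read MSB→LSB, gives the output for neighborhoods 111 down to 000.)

  [7] ### => .  t=0,i=8
  [6] ##. => #  t=0,i=5
  [5] #.# => .  t=0,i=6
  [4] #.. => .  t=0,i=10
  [3] .## => .  t=0,i=4
  [2] .#. => .  t=0,i=19
  [1] ..# => #  t=0,i=3
  [0] ... => #  t=0,i=0
  bits 01000011 = 67

67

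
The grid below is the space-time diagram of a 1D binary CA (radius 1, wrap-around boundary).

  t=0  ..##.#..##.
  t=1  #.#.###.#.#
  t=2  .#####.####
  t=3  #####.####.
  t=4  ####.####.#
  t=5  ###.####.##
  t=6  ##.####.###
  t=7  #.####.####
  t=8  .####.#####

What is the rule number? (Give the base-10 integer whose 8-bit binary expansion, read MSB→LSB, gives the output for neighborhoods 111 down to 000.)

189

  ### -> #   bit 7 = 1  t=1,i=5
  ##. -> .   bit 6 = 0  t=0,i=3
  #.# -> #   bit 5 = 1  t=0,i=4
  #.. -> #   bit 4 = 1  t=0,i=6
  .## -> #   bit 3 = 1  t=0,i=2
  .#. -> #   bit 2 = 1  t=0,i=5
  ..# -> .   bit 1 = 0  t=0,i=1
  ... -> #   bit 0 = 1  t=0,i=0
  bits 10111101 = 189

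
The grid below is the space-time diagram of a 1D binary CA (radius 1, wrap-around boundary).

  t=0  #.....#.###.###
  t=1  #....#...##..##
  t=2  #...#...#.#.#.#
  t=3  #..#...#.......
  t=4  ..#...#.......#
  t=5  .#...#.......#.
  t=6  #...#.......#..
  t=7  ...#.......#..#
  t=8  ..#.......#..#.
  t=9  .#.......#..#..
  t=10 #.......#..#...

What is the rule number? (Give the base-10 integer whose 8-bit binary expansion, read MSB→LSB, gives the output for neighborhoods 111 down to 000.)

194

  [7] ### => #  t=0,i=9
  [6] ##. => #  t=0,i=0
  [5] #.# => .  t=0,i=7
  [4] #.. => .  t=0,i=1
  [3] .## => .  t=0,i=8
  [2] .#. => .  t=0,i=6
  [1] ..# => #  t=0,i=5
  [0] ... => .  t=0,i=2
  bits 11000010 = 194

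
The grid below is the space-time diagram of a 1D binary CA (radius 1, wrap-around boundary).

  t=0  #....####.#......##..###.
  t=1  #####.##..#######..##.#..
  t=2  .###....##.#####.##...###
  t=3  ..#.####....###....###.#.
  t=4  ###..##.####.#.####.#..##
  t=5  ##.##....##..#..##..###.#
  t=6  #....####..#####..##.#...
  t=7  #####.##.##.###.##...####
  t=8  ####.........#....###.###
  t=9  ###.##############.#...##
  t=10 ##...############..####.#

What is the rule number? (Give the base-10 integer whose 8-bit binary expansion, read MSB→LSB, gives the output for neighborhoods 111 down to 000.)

151

  nb ###: next=#  (t=0,i=6, bit7=1)
  nb ##.: next=.  (t=0,i=8, bit6=0)
  nb #.#: next=.  (t=0,i=9, bit5=0)
  nb #..: next=#  (t=0,i=1, bit4=1)
  nb .##: next=.  (t=0,i=5, bit3=0)
  nb .#.: next=#  (t=0,i=0, bit2=1)
  nb ..#: next=#  (t=0,i=4, bit1=1)
  nb ...: next=#  (t=0,i=2, bit0=1)
  bits 10010111 = 151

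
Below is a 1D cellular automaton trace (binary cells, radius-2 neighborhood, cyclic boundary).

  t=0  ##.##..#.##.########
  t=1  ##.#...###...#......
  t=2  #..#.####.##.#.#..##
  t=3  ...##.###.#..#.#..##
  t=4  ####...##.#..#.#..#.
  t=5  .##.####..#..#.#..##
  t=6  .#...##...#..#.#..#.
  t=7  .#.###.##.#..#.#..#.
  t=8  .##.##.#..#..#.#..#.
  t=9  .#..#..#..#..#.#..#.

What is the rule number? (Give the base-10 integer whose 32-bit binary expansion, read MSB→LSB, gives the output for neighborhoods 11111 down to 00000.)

1634978042

  [31] ##### => .  t=0,i=14
  [30] ####. => #  t=0,i=0
  [29] ###.# => #  t=0,i=1
  [28] ###.. => .  t=1,i=9
  [27] ##.## => .  t=0,i=2
  [26] ##.#. => .  t=1,i=2
  [25] ##..# => .  t=0,i=5
  [24] ##... => #  t=1,i=10
  [23] #.### => .  t=0,i=12
  [22] #.##. => #  t=0,i=3
  [21] #.#.# => #  t=2,i=13
  [20] #.#.. => #  t=1,i=3
  [19] #..## => .  t=2,i=17
  [18] #..#. => .  t=0,i=6
  [17] #...# => #  t=1,i=5
  [16] #.... => #  t=1,i=15
  [15] .#### => #  t=0,i=13
  [14] .###. => #  t=1,i=8
  [13] .##.# => .  t=0,i=10
  [12] .##.. => .  t=0,i=4
  [11] .#.## => #  t=0,i=8
  [10] .#.#. => .  t=2,i=14
  [9] .#..# => .  t=2,i=16
  [8] .#... => .  t=1,i=4
  [7] ..### => #  t=1,i=7
  [6] ..##. => #  t=1,i=0
  [5] ..#.# => #  t=0,i=7
  [4] ..#.. => #  t=1,i=13
  [3] ...## => #  t=1,i=6
  [2] ...#. => .  t=1,i=12
  [1] ....# => #  t=1,i=18
  [0] ..... => .  t=1,i=16
  bits 01100001011100111100100011111010 = 1634978042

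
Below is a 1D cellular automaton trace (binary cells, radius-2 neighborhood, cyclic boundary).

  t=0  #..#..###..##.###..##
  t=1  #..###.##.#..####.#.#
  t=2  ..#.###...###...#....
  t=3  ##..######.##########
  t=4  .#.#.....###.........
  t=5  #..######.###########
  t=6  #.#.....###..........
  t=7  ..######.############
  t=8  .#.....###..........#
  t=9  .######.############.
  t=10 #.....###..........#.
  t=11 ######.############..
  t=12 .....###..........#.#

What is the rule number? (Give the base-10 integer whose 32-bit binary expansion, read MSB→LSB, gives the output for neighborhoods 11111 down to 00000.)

966476575

  [31] ##### => .  t=3,i=6
  [30] ####. => .  t=1,i=15
  [29] ###.# => #  t=1,i=5
  [28] ###.. => #  t=0,i=0
  [27] ##.## => #  t=0,i=13
  [26] ##.#. => .  t=1,i=9
  [25] ##..# => .  t=0,i=1
  [24] ##... => #  t=2,i=7
  [23] #.### => #  t=0,i=14
  [22] #.##. => .  t=1,i=7
  [21] #.#.# => .  t=1,i=18
  [20] #.#.. => #  t=1,i=10
  [19] #..## => #  t=0,i=5
  [18] #..#. => .  t=0,i=2
  [17] #...# => #  t=2,i=8
  [16] #.... => #  t=2,i=18
  [15] .#### => .  t=1,i=14
  [14] .###. => #  t=0,i=7
  [13] .##.# => .  t=0,i=12
  [12] .##.. => .  t=1,i=0
  [11] .#.## => .  t=1,i=19
  [10] .#.#. => .  t=4,i=2
  [9] .#..# => #  t=0,i=4
  [8] .#... => #  t=2,i=17
  [7] ..### => .  t=0,i=6
  [6] ..##. => .  t=0,i=11
  [5] ..#.# => .  t=2,i=2
  [4] ..#.. => #  t=0,i=3
  [3] ...## => #  t=2,i=9
  [2] ...#. => #  t=2,i=1
  [1] ....# => #  t=2,i=0
  [0] ..... => #  t=2,i=19
  bits 00111001100110110100001100011111 = 966476575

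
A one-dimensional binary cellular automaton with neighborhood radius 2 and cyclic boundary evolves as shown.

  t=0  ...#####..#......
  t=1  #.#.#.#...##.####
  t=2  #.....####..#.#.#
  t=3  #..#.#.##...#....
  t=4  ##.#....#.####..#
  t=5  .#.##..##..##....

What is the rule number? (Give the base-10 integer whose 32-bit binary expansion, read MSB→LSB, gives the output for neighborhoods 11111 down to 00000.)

1746047805

  nb #####: next=.  (t=0,i=5, bit31=0)
  nb ####.: next=#  (t=0,i=6, bit30=1)
  nb ###.#: next=#  (t=1,i=0, bit29=1)
  nb ###..: next=.  (t=0,i=7, bit28=0)
  nb ##.##: next=#  (t=1,i=12, bit27=1)
  nb ##.#.: next=.  (t=1,i=1, bit26=0)
  nb ##..#: next=.  (t=0,i=8, bit25=0)
  nb ##...: next=.  (t=2,i=1, bit24=0)
  nb #.###: next=.  (t=1,i=13, bit23=0)
  nb #.##.: next=.  (t=2,i=16, bit22=0)
  nb #.#.#: next=.  (t=1,i=2, bit21=0)
  nb #.#..: next=#  (t=1,i=6, bit20=1)
  nb #..##: next=.  (t=4,i=15, bit19=0)
  nb #..#.: next=.  (t=0,i=9, bit18=0)
  nb #...#: next=#  (t=1,i=8, bit17=1)
  nb #....: next=.  (t=0,i=12, bit16=0)
  nb .####: next=#  (t=0,i=4, bit15=1)
  nb .###.: next=.  (t=4,i=0, bit14=0)
  nb .##.#: next=.  (t=1,i=11, bit13=0)
  nb .##..: next=#  (t=2,i=0, bit12=1)
  nb .#.##: next=.  (t=2,i=15, bit11=0)
  nb .#.#.: next=.  (t=1,i=3, bit10=0)
  nb .#..#: next=#  (t=3,i=1, bit9=1)
  nb .#...: next=#  (t=0,i=11, bit8=1)
  nb ..###: next=.  (t=0,i=3, bit7=0)
  nb ..##.: next=.  (t=1,i=10, bit6=0)
  nb ..#.#: next=#  (t=2,i=12, bit5=1)
  nb ..#..: next=#  (t=0,i=10, bit4=1)
  nb ...##: next=#  (t=0,i=2, bit3=1)
  nb ...#.: next=#  (t=3,i=11, bit2=1)
  nb ....#: next=.  (t=0,i=1, bit1=0)
  nb .....: next=#  (t=0,i=0, bit0=1)
  bits 01101000000100101001001100111101 = 1746047805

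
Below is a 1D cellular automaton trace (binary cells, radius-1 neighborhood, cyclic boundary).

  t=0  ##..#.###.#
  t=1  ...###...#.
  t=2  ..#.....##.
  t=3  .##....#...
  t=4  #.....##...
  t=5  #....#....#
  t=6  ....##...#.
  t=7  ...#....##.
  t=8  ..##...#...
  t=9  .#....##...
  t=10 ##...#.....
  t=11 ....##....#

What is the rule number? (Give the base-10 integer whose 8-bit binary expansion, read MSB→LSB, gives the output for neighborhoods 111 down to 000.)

  nb ###: next=.  (t=0,i=0, bit7=0)
  nb ##.: next=.  (t=0,i=1, bit6=0)
  nb #.#: next=#  (t=0,i=5, bit5=1)
  nb #..: next=.  (t=0,i=2, bit4=0)
  nb .##: next=.  (t=0,i=6, bit3=0)
  nb .#.: next=#  (t=0,i=4, bit2=1)
  nb ..#: next=#  (t=0,i=3, bit1=1)
  nb ...: next=.  (t=1,i=0, bit0=0)
  bits 00100110 = 38

38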